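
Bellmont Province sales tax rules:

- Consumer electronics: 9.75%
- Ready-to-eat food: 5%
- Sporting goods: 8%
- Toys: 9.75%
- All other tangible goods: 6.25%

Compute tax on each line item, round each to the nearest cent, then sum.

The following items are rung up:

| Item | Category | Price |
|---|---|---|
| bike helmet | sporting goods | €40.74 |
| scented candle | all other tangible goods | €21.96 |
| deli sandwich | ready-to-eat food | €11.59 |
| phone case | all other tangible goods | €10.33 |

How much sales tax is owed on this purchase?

€5.86

Bike helmet €40.74: sporting goods → 8% → €3.26
Scented candle €21.96: all other tangible goods → 6.25% → €1.37
Deli sandwich €11.59: ready-to-eat food → 5% → €0.58
Phone case €10.33: all other tangible goods → 6.25% → €0.65
Total tax = €3.26 + €1.37 + €0.58 + €0.65 = €5.86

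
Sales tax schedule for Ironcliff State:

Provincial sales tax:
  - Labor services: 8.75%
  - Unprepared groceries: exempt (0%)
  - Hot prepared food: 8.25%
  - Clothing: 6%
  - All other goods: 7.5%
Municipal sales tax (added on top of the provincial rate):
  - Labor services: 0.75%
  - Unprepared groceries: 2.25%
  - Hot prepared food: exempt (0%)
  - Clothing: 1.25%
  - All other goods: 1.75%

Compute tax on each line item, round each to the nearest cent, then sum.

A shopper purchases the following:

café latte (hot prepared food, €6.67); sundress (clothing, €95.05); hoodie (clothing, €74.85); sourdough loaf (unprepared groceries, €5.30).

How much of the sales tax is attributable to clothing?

Sundress €95.05: clothing → 6% + 1.25% municipal = 7.25% → €6.89
Hoodie €74.85: clothing → 6% + 1.25% municipal = 7.25% → €5.43
Tax on clothing = €6.89 + €5.43 = €12.32

€12.32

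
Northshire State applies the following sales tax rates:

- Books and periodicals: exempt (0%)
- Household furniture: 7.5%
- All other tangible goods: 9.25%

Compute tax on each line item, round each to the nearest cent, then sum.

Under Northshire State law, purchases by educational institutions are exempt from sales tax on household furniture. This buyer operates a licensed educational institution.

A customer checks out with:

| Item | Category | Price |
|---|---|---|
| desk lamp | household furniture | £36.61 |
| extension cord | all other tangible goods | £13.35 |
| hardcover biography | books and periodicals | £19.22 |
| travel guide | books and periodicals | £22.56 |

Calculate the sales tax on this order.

£1.23

Desk lamp £36.61: household furniture, buyer-exempt → 0% → £0.00
Extension cord £13.35: all other tangible goods → 9.25% → £1.23
Hardcover biography £19.22: books and periodicals → 0% → £0.00
Travel guide £22.56: books and periodicals → 0% → £0.00
Total tax = £1.23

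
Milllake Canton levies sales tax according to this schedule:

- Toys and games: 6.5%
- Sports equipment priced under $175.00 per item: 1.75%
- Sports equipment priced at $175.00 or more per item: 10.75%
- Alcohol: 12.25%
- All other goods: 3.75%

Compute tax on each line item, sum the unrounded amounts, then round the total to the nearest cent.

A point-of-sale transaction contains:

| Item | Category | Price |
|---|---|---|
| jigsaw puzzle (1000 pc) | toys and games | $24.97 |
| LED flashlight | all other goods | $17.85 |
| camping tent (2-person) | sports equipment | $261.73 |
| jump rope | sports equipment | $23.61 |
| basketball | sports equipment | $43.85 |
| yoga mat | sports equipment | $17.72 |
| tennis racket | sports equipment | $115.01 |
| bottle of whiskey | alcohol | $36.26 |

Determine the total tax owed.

Jigsaw puzzle (1000 pc) $24.97: toys and games → 6.5% → $1.62305
LED flashlight $17.85: all other goods → 3.75% → $0.669375
Camping tent (2-person) $261.73: sports equipment, $175.00 or more → 10.75% → $28.135975
Jump rope $23.61: sports equipment, under $175.00 → 1.75% → $0.413175
Basketball $43.85: sports equipment, under $175.00 → 1.75% → $0.767375
Yoga mat $17.72: sports equipment, under $175.00 → 1.75% → $0.3101
Tennis racket $115.01: sports equipment, under $175.00 → 1.75% → $2.012675
Bottle of whiskey $36.26: alcohol → 12.25% → $4.44185
Unrounded tax sum = $38.373575 → $38.37

$38.37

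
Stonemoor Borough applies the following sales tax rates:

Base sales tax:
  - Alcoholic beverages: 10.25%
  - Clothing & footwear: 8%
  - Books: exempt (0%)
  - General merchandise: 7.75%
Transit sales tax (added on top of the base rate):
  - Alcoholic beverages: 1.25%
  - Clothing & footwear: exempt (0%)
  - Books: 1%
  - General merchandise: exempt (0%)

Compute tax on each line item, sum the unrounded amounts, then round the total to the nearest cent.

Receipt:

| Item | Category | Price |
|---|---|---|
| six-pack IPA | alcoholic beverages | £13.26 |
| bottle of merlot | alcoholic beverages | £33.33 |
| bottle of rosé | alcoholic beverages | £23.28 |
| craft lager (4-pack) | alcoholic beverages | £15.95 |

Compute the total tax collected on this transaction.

£9.87

Six-pack IPA £13.26: alcoholic beverages → 10.25% + 1.25% transit = 11.5% → £1.5249
Bottle of merlot £33.33: alcoholic beverages → 10.25% + 1.25% transit = 11.5% → £3.83295
Bottle of rosé £23.28: alcoholic beverages → 10.25% + 1.25% transit = 11.5% → £2.6772
Craft lager (4-pack) £15.95: alcoholic beverages → 10.25% + 1.25% transit = 11.5% → £1.83425
Unrounded tax sum = £9.8693 → £9.87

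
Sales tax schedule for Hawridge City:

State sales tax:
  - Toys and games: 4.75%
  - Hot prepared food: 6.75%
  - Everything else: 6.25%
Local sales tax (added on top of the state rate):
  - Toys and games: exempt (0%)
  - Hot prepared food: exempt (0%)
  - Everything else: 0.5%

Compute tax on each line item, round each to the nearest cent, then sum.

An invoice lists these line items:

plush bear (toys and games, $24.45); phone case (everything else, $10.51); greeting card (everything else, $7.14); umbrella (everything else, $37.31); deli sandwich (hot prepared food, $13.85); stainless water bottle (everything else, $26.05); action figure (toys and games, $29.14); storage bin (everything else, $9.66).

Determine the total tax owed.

Plush bear $24.45: toys and games → 4.75% + 0% local = 4.75% → $1.16
Phone case $10.51: everything else → 6.25% + 0.5% local = 6.75% → $0.71
Greeting card $7.14: everything else → 6.25% + 0.5% local = 6.75% → $0.48
Umbrella $37.31: everything else → 6.25% + 0.5% local = 6.75% → $2.52
Deli sandwich $13.85: hot prepared food → 6.75% + 0% local = 6.75% → $0.93
Stainless water bottle $26.05: everything else → 6.25% + 0.5% local = 6.75% → $1.76
Action figure $29.14: toys and games → 4.75% + 0% local = 4.75% → $1.38
Storage bin $9.66: everything else → 6.25% + 0.5% local = 6.75% → $0.65
Total tax = $1.16 + $0.71 + $0.48 + $2.52 + $0.93 + $1.76 + $1.38 + $0.65 = $9.59

$9.59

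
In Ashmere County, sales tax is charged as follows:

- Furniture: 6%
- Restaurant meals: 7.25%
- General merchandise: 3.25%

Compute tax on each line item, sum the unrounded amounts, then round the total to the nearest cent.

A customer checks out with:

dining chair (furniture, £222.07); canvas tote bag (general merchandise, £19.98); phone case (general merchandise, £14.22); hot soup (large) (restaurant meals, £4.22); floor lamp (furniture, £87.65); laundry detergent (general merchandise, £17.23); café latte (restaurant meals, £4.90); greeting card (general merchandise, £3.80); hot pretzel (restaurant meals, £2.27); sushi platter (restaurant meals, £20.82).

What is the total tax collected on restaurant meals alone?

£2.34

Hot soup (large) £4.22: restaurant meals → 7.25% → £0.30595
Café latte £4.90: restaurant meals → 7.25% → £0.35525
Hot pretzel £2.27: restaurant meals → 7.25% → £0.164575
Sushi platter £20.82: restaurant meals → 7.25% → £1.50945
Tax on restaurant meals: unrounded sum = £2.335225 → £2.34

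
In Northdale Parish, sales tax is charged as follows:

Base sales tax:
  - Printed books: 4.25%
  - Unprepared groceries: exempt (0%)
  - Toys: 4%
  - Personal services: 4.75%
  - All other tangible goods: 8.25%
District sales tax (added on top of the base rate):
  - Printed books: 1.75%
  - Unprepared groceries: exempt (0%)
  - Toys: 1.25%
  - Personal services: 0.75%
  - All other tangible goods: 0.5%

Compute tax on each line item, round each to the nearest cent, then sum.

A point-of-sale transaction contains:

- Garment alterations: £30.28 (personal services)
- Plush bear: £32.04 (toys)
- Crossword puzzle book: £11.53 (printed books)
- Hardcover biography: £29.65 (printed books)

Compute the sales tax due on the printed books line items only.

£2.47

Crossword puzzle book £11.53: printed books → 4.25% + 1.75% district = 6% → £0.69
Hardcover biography £29.65: printed books → 4.25% + 1.75% district = 6% → £1.78
Tax on printed books = £0.69 + £1.78 = £2.47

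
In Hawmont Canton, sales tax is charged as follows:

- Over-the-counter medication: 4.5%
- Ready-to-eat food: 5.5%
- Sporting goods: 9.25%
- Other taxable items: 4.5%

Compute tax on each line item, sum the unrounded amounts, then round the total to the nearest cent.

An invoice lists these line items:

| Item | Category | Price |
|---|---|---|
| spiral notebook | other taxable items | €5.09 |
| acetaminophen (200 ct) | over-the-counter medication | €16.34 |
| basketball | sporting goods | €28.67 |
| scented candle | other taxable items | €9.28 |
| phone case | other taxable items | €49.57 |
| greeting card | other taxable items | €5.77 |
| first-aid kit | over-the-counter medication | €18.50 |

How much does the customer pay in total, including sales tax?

€140.58

Spiral notebook €5.09: other taxable items → 4.5% → €0.22905
Acetaminophen (200 ct) €16.34: over-the-counter medication → 4.5% → €0.7353
Basketball €28.67: sporting goods → 9.25% → €2.651975
Scented candle €9.28: other taxable items → 4.5% → €0.4176
Phone case €49.57: other taxable items → 4.5% → €2.23065
Greeting card €5.77: other taxable items → 4.5% → €0.25965
First-aid kit €18.50: over-the-counter medication → 4.5% → €0.8325
Subtotal = €133.22; unrounded tax = €7.356725 → €7.36; total due = €140.58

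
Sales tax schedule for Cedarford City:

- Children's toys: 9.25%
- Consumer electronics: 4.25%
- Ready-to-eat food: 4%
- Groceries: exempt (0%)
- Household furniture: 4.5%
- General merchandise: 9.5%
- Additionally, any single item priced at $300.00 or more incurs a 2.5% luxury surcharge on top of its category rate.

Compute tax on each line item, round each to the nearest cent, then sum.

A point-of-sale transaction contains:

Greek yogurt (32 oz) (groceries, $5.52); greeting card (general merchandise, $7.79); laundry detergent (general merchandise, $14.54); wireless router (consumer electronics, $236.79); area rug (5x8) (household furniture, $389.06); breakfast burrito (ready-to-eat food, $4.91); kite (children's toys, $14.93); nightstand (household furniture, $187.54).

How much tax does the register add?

Greek yogurt (32 oz) $5.52: groceries → 0% → $0.00
Greeting card $7.79: general merchandise → 9.5% → $0.74
Laundry detergent $14.54: general merchandise → 9.5% → $1.38
Wireless router $236.79: consumer electronics → 4.25% → $10.06
Area rug (5x8) $389.06: household furniture → 4.5% + 2.5% surcharge = 7% → $27.23
Breakfast burrito $4.91: ready-to-eat food → 4% → $0.20
Kite $14.93: children's toys → 9.25% → $1.38
Nightstand $187.54: household furniture → 4.5% → $8.44
Total tax = $0.74 + $1.38 + $10.06 + $27.23 + $0.20 + $1.38 + $8.44 = $49.43

$49.43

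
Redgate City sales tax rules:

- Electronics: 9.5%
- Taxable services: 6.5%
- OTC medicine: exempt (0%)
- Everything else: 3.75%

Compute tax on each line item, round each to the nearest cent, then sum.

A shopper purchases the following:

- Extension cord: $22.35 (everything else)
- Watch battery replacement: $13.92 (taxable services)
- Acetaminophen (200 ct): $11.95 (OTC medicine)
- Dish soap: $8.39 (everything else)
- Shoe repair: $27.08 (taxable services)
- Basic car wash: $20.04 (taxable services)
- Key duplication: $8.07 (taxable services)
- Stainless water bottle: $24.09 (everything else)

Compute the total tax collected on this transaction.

Extension cord $22.35: everything else → 3.75% → $0.84
Watch battery replacement $13.92: taxable services → 6.5% → $0.90
Acetaminophen (200 ct) $11.95: OTC medicine → 0% → $0.00
Dish soap $8.39: everything else → 3.75% → $0.31
Shoe repair $27.08: taxable services → 6.5% → $1.76
Basic car wash $20.04: taxable services → 6.5% → $1.30
Key duplication $8.07: taxable services → 6.5% → $0.52
Stainless water bottle $24.09: everything else → 3.75% → $0.90
Total tax = $0.84 + $0.90 + $0.31 + $1.76 + $1.30 + $0.52 + $0.90 = $6.53

$6.53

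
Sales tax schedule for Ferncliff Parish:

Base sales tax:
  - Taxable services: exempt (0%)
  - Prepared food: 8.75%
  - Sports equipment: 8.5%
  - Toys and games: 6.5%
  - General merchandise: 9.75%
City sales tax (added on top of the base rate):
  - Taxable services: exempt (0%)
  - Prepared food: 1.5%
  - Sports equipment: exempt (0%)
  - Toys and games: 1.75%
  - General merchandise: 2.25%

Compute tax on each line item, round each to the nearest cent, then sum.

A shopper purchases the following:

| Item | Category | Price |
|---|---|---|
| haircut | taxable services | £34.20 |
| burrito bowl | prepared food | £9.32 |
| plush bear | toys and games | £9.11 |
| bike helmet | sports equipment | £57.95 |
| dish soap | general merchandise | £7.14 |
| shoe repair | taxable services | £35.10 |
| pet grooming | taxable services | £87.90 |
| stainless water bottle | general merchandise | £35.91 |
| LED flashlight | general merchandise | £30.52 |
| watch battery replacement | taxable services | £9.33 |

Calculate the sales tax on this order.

£15.47

Haircut £34.20: taxable services → 0% + 0% city = 0% → £0.00
Burrito bowl £9.32: prepared food → 8.75% + 1.5% city = 10.25% → £0.96
Plush bear £9.11: toys and games → 6.5% + 1.75% city = 8.25% → £0.75
Bike helmet £57.95: sports equipment → 8.5% + 0% city = 8.5% → £4.93
Dish soap £7.14: general merchandise → 9.75% + 2.25% city = 12% → £0.86
Shoe repair £35.10: taxable services → 0% + 0% city = 0% → £0.00
Pet grooming £87.90: taxable services → 0% + 0% city = 0% → £0.00
Stainless water bottle £35.91: general merchandise → 9.75% + 2.25% city = 12% → £4.31
LED flashlight £30.52: general merchandise → 9.75% + 2.25% city = 12% → £3.66
Watch battery replacement £9.33: taxable services → 0% + 0% city = 0% → £0.00
Total tax = £0.96 + £0.75 + £4.93 + £0.86 + £4.31 + £3.66 = £15.47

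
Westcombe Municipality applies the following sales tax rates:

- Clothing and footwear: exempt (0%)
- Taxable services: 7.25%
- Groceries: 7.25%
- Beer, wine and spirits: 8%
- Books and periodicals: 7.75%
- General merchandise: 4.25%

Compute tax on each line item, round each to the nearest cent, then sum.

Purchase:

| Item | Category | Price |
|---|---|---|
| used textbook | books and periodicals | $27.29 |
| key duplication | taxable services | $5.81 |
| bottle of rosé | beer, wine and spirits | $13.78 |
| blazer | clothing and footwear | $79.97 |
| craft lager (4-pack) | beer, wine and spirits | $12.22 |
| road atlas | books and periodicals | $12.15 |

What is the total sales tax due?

Used textbook $27.29: books and periodicals → 7.75% → $2.11
Key duplication $5.81: taxable services → 7.25% → $0.42
Bottle of rosé $13.78: beer, wine and spirits → 8% → $1.10
Blazer $79.97: clothing and footwear → 0% → $0.00
Craft lager (4-pack) $12.22: beer, wine and spirits → 8% → $0.98
Road atlas $12.15: books and periodicals → 7.75% → $0.94
Total tax = $2.11 + $0.42 + $1.10 + $0.98 + $0.94 = $5.55

$5.55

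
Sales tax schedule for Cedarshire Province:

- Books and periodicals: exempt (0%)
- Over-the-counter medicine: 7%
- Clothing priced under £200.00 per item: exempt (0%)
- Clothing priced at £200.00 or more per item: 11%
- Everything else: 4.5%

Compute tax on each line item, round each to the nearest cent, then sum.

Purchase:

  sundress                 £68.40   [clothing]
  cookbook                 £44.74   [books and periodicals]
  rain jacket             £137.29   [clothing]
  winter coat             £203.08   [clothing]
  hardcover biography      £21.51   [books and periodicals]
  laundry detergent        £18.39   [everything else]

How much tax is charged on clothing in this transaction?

£22.34

Sundress £68.40: clothing, under £200.00 → 0% → £0.00
Rain jacket £137.29: clothing, under £200.00 → 0% → £0.00
Winter coat £203.08: clothing, £200.00 or more → 11% → £22.34
Tax on clothing = £0.00 + £0.00 + £22.34 = £22.34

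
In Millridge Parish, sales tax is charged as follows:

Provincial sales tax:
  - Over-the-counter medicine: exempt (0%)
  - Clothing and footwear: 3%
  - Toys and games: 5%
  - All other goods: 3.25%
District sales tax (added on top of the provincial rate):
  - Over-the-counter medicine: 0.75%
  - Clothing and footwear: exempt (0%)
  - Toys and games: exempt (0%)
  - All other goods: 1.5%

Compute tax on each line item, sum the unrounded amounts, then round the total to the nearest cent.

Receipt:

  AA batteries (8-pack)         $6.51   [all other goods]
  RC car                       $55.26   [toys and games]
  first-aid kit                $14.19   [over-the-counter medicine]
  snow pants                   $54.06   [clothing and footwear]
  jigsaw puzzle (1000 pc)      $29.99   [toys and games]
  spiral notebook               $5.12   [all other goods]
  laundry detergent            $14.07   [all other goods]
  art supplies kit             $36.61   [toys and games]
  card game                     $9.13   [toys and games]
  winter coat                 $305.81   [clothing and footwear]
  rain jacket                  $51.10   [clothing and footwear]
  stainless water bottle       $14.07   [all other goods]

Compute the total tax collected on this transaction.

AA batteries (8-pack) $6.51: all other goods → 3.25% + 1.5% district = 4.75% → $0.309225
RC car $55.26: toys and games → 5% + 0% district = 5% → $2.763
First-aid kit $14.19: over-the-counter medicine → 0% + 0.75% district = 0.75% → $0.106425
Snow pants $54.06: clothing and footwear → 3% + 0% district = 3% → $1.6218
Jigsaw puzzle (1000 pc) $29.99: toys and games → 5% + 0% district = 5% → $1.4995
Spiral notebook $5.12: all other goods → 3.25% + 1.5% district = 4.75% → $0.2432
Laundry detergent $14.07: all other goods → 3.25% + 1.5% district = 4.75% → $0.668325
Art supplies kit $36.61: toys and games → 5% + 0% district = 5% → $1.8305
Card game $9.13: toys and games → 5% + 0% district = 5% → $0.4565
Winter coat $305.81: clothing and footwear → 3% + 0% district = 3% → $9.1743
Rain jacket $51.10: clothing and footwear → 3% + 0% district = 3% → $1.533
Stainless water bottle $14.07: all other goods → 3.25% + 1.5% district = 4.75% → $0.668325
Unrounded tax sum = $20.8741 → $20.87

$20.87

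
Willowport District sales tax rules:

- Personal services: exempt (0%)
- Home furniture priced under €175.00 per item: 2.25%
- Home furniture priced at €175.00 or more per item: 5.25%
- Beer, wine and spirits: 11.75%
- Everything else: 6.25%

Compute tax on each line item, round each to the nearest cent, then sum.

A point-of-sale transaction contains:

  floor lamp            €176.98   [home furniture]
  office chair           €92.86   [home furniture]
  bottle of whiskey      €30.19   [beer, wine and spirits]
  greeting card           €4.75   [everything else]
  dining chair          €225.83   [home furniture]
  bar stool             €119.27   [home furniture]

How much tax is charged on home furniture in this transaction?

Floor lamp €176.98: home furniture, €175.00 or more → 5.25% → €9.29
Office chair €92.86: home furniture, under €175.00 → 2.25% → €2.09
Dining chair €225.83: home furniture, €175.00 or more → 5.25% → €11.86
Bar stool €119.27: home furniture, under €175.00 → 2.25% → €2.68
Tax on home furniture = €9.29 + €2.09 + €11.86 + €2.68 = €25.92

€25.92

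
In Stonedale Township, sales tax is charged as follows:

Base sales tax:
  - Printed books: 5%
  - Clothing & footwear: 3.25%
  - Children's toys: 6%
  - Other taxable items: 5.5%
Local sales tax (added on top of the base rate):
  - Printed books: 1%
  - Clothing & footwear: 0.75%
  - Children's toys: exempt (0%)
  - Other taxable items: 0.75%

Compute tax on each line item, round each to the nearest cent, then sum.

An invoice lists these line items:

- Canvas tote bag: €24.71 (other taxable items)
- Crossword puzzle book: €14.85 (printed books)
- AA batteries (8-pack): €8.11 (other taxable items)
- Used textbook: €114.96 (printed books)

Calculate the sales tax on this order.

Canvas tote bag €24.71: other taxable items → 5.5% + 0.75% local = 6.25% → €1.54
Crossword puzzle book €14.85: printed books → 5% + 1% local = 6% → €0.89
AA batteries (8-pack) €8.11: other taxable items → 5.5% + 0.75% local = 6.25% → €0.51
Used textbook €114.96: printed books → 5% + 1% local = 6% → €6.90
Total tax = €1.54 + €0.89 + €0.51 + €6.90 = €9.84

€9.84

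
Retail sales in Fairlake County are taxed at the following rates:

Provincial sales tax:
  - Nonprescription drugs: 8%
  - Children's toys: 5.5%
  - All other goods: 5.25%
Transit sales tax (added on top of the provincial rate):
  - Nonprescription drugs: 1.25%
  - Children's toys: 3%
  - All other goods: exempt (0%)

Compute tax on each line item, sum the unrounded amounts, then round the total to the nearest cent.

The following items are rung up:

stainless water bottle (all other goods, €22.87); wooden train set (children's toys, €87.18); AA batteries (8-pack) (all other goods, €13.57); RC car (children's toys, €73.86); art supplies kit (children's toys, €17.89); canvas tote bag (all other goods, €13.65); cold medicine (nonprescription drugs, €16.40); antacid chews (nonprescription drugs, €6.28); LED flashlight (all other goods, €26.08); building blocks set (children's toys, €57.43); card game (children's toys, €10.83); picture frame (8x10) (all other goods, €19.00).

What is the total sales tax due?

€28.11

Stainless water bottle €22.87: all other goods → 5.25% + 0% transit = 5.25% → €1.200675
Wooden train set €87.18: children's toys → 5.5% + 3% transit = 8.5% → €7.4103
AA batteries (8-pack) €13.57: all other goods → 5.25% + 0% transit = 5.25% → €0.712425
RC car €73.86: children's toys → 5.5% + 3% transit = 8.5% → €6.2781
Art supplies kit €17.89: children's toys → 5.5% + 3% transit = 8.5% → €1.52065
Canvas tote bag €13.65: all other goods → 5.25% + 0% transit = 5.25% → €0.716625
Cold medicine €16.40: nonprescription drugs → 8% + 1.25% transit = 9.25% → €1.517
Antacid chews €6.28: nonprescription drugs → 8% + 1.25% transit = 9.25% → €0.5809
LED flashlight €26.08: all other goods → 5.25% + 0% transit = 5.25% → €1.3692
Building blocks set €57.43: children's toys → 5.5% + 3% transit = 8.5% → €4.88155
Card game €10.83: children's toys → 5.5% + 3% transit = 8.5% → €0.92055
Picture frame (8x10) €19.00: all other goods → 5.25% + 0% transit = 5.25% → €0.9975
Unrounded tax sum = €28.105475 → €28.11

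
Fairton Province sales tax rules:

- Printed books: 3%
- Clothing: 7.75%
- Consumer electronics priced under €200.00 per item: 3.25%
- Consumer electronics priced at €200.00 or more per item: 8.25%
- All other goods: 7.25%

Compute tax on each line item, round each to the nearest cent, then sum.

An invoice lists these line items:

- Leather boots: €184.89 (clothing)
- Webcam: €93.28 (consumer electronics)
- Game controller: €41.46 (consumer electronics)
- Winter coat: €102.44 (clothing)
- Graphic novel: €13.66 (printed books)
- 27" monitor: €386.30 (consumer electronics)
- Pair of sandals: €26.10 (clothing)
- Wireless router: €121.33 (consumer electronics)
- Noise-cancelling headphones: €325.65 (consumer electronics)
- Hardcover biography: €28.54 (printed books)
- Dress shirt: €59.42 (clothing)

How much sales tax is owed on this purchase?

€97.23

Leather boots €184.89: clothing → 7.75% → €14.33
Webcam €93.28: consumer electronics, under €200.00 → 3.25% → €3.03
Game controller €41.46: consumer electronics, under €200.00 → 3.25% → €1.35
Winter coat €102.44: clothing → 7.75% → €7.94
Graphic novel €13.66: printed books → 3% → €0.41
27" monitor €386.30: consumer electronics, €200.00 or more → 8.25% → €31.87
Pair of sandals €26.10: clothing → 7.75% → €2.02
Wireless router €121.33: consumer electronics, under €200.00 → 3.25% → €3.94
Noise-cancelling headphones €325.65: consumer electronics, €200.00 or more → 8.25% → €26.87
Hardcover biography €28.54: printed books → 3% → €0.86
Dress shirt €59.42: clothing → 7.75% → €4.61
Total tax = €14.33 + €3.03 + €1.35 + €7.94 + €0.41 + €31.87 + €2.02 + €3.94 + €26.87 + €0.86 + €4.61 = €97.23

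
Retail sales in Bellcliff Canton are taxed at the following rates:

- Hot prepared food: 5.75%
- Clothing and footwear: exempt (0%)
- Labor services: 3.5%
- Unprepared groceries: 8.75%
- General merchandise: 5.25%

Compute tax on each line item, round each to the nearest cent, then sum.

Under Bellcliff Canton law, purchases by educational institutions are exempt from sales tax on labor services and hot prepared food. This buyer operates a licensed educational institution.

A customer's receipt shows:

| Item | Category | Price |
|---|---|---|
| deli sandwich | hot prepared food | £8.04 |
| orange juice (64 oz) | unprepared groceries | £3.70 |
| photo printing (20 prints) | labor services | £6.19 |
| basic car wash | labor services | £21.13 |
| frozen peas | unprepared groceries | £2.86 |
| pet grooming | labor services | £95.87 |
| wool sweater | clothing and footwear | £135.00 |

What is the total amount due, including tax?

Deli sandwich £8.04: hot prepared food, buyer-exempt → 0% → £0.00
Orange juice (64 oz) £3.70: unprepared groceries → 8.75% → £0.32
Photo printing (20 prints) £6.19: labor services, buyer-exempt → 0% → £0.00
Basic car wash £21.13: labor services, buyer-exempt → 0% → £0.00
Frozen peas £2.86: unprepared groceries → 8.75% → £0.25
Pet grooming £95.87: labor services, buyer-exempt → 0% → £0.00
Wool sweater £135.00: clothing and footwear → 0% → £0.00
Subtotal = £272.79; tax = £0.57; total due = £273.36

£273.36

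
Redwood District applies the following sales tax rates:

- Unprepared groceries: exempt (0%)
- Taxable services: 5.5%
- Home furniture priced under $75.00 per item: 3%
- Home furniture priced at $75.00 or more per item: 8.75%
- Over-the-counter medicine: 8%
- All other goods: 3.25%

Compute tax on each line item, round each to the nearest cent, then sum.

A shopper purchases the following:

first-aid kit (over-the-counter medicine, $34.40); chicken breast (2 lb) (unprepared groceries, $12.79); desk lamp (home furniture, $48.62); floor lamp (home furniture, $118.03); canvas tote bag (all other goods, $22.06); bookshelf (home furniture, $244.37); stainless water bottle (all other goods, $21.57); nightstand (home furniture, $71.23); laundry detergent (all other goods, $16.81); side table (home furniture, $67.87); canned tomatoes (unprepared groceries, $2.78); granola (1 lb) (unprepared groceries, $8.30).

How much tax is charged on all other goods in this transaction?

$1.97

Canvas tote bag $22.06: all other goods → 3.25% → $0.72
Stainless water bottle $21.57: all other goods → 3.25% → $0.70
Laundry detergent $16.81: all other goods → 3.25% → $0.55
Tax on all other goods = $0.72 + $0.70 + $0.55 = $1.97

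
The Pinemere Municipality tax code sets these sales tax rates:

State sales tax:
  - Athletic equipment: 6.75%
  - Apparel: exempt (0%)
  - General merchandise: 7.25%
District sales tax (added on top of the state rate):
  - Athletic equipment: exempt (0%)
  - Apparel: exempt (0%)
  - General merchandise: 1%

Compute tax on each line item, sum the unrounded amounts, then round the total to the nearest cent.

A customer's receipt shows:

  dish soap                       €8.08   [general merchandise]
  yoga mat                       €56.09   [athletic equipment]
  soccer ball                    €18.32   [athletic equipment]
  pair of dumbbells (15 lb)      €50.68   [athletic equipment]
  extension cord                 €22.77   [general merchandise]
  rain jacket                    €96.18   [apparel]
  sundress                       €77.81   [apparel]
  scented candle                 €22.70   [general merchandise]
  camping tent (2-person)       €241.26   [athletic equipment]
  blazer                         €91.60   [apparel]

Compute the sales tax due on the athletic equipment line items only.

€24.73

Yoga mat €56.09: athletic equipment → 6.75% + 0% district = 6.75% → €3.786075
Soccer ball €18.32: athletic equipment → 6.75% + 0% district = 6.75% → €1.2366
Pair of dumbbells (15 lb) €50.68: athletic equipment → 6.75% + 0% district = 6.75% → €3.4209
Camping tent (2-person) €241.26: athletic equipment → 6.75% + 0% district = 6.75% → €16.28505
Tax on athletic equipment: unrounded sum = €24.728625 → €24.73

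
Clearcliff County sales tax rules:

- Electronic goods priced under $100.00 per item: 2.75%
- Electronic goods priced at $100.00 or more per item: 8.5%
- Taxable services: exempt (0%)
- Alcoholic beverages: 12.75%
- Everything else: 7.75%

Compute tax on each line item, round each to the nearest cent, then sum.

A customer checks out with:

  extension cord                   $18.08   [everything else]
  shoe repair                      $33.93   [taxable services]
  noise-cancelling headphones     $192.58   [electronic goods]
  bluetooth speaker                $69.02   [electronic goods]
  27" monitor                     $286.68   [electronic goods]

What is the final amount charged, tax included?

Extension cord $18.08: everything else → 7.75% → $1.40
Shoe repair $33.93: taxable services → 0% → $0.00
Noise-cancelling headphones $192.58: electronic goods, $100.00 or more → 8.5% → $16.37
Bluetooth speaker $69.02: electronic goods, under $100.00 → 2.75% → $1.90
27" monitor $286.68: electronic goods, $100.00 or more → 8.5% → $24.37
Subtotal = $600.29; tax = $44.04; total due = $644.33

$644.33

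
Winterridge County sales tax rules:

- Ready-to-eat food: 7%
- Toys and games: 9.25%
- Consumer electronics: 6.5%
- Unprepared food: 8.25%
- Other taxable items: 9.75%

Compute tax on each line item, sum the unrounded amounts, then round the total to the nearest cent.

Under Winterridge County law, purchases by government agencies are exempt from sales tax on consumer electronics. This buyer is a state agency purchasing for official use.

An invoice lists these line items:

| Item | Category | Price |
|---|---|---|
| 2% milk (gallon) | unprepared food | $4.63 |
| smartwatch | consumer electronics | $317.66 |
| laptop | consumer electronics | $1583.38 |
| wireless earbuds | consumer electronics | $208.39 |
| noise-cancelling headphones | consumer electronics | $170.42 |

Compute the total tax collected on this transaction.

$0.38

2% milk (gallon) $4.63: unprepared food → 8.25% → $0.381975
Smartwatch $317.66: consumer electronics, buyer-exempt → 0% → $0.00
Laptop $1583.38: consumer electronics, buyer-exempt → 0% → $0.00
Wireless earbuds $208.39: consumer electronics, buyer-exempt → 0% → $0.00
Noise-cancelling headphones $170.42: consumer electronics, buyer-exempt → 0% → $0.00
Unrounded tax sum = $0.381975 → $0.38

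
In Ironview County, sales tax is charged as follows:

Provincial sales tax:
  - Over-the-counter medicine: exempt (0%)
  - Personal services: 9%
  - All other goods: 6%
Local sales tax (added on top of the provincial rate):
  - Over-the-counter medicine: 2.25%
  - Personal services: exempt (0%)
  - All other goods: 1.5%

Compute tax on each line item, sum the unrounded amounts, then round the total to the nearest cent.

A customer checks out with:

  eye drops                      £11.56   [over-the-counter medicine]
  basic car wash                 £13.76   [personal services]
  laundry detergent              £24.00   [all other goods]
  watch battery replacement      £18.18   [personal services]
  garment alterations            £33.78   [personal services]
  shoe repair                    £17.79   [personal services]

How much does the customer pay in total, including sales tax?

Eye drops £11.56: over-the-counter medicine → 0% + 2.25% local = 2.25% → £0.2601
Basic car wash £13.76: personal services → 9% + 0% local = 9% → £1.2384
Laundry detergent £24.00: all other goods → 6% + 1.5% local = 7.5% → £1.80
Watch battery replacement £18.18: personal services → 9% + 0% local = 9% → £1.6362
Garment alterations £33.78: personal services → 9% + 0% local = 9% → £3.0402
Shoe repair £17.79: personal services → 9% + 0% local = 9% → £1.6011
Subtotal = £119.07; unrounded tax = £9.576 → £9.58; total due = £128.65

£128.65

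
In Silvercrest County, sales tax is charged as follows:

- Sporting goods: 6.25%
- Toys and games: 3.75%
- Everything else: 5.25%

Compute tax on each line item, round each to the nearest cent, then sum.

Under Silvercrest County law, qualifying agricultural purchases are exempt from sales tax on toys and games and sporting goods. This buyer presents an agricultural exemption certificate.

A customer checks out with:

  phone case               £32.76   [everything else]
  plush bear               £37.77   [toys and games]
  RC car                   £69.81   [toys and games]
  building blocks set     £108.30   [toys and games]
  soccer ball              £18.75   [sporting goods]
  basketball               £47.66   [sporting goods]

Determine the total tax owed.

Phone case £32.76: everything else → 5.25% → £1.72
Plush bear £37.77: toys and games, buyer-exempt → 0% → £0.00
RC car £69.81: toys and games, buyer-exempt → 0% → £0.00
Building blocks set £108.30: toys and games, buyer-exempt → 0% → £0.00
Soccer ball £18.75: sporting goods, buyer-exempt → 0% → £0.00
Basketball £47.66: sporting goods, buyer-exempt → 0% → £0.00
Total tax = £1.72

£1.72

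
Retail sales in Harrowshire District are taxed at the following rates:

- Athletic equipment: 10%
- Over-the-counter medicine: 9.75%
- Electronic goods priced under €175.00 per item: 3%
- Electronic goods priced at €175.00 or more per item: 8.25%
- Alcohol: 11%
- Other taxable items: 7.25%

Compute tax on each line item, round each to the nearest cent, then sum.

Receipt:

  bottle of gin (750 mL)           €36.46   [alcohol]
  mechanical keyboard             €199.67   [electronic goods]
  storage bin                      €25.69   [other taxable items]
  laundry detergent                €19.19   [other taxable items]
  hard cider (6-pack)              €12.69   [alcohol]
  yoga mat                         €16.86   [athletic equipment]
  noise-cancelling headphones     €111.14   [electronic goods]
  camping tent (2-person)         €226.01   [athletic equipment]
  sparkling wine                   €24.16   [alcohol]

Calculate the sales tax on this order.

€55.41

Bottle of gin (750 mL) €36.46: alcohol → 11% → €4.01
Mechanical keyboard €199.67: electronic goods, €175.00 or more → 8.25% → €16.47
Storage bin €25.69: other taxable items → 7.25% → €1.86
Laundry detergent €19.19: other taxable items → 7.25% → €1.39
Hard cider (6-pack) €12.69: alcohol → 11% → €1.40
Yoga mat €16.86: athletic equipment → 10% → €1.69
Noise-cancelling headphones €111.14: electronic goods, under €175.00 → 3% → €3.33
Camping tent (2-person) €226.01: athletic equipment → 10% → €22.60
Sparkling wine €24.16: alcohol → 11% → €2.66
Total tax = €4.01 + €16.47 + €1.86 + €1.39 + €1.40 + €1.69 + €3.33 + €22.60 + €2.66 = €55.41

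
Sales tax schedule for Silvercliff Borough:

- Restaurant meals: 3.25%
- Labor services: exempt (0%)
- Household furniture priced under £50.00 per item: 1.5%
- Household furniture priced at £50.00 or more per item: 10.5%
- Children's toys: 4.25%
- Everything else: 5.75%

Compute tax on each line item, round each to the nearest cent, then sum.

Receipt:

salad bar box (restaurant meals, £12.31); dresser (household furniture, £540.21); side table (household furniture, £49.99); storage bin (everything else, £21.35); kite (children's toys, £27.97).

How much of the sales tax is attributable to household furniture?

£57.47

Dresser £540.21: household furniture, £50.00 or more → 10.5% → £56.72
Side table £49.99: household furniture, under £50.00 → 1.5% → £0.75
Tax on household furniture = £56.72 + £0.75 = £57.47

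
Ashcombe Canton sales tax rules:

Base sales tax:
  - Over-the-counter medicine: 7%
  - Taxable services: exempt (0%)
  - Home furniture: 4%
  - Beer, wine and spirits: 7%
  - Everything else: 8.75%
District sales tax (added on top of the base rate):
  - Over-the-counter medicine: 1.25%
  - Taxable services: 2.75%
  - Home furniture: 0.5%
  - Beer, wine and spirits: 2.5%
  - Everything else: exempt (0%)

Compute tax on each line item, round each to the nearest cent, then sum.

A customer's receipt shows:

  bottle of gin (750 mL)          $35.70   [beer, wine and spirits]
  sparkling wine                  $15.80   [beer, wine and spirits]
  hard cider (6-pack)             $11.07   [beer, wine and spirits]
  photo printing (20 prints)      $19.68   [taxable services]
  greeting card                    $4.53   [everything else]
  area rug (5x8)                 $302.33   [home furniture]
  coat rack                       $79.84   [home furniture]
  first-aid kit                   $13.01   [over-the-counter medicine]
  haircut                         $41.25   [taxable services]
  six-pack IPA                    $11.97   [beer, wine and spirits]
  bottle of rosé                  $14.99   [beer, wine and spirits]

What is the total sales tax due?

$28.83

Bottle of gin (750 mL) $35.70: beer, wine and spirits → 7% + 2.5% district = 9.5% → $3.39
Sparkling wine $15.80: beer, wine and spirits → 7% + 2.5% district = 9.5% → $1.50
Hard cider (6-pack) $11.07: beer, wine and spirits → 7% + 2.5% district = 9.5% → $1.05
Photo printing (20 prints) $19.68: taxable services → 0% + 2.75% district = 2.75% → $0.54
Greeting card $4.53: everything else → 8.75% + 0% district = 8.75% → $0.40
Area rug (5x8) $302.33: home furniture → 4% + 0.5% district = 4.5% → $13.60
Coat rack $79.84: home furniture → 4% + 0.5% district = 4.5% → $3.59
First-aid kit $13.01: over-the-counter medicine → 7% + 1.25% district = 8.25% → $1.07
Haircut $41.25: taxable services → 0% + 2.75% district = 2.75% → $1.13
Six-pack IPA $11.97: beer, wine and spirits → 7% + 2.5% district = 9.5% → $1.14
Bottle of rosé $14.99: beer, wine and spirits → 7% + 2.5% district = 9.5% → $1.42
Total tax = $3.39 + $1.50 + $1.05 + $0.54 + $0.40 + $13.60 + $3.59 + $1.07 + $1.13 + $1.14 + $1.42 = $28.83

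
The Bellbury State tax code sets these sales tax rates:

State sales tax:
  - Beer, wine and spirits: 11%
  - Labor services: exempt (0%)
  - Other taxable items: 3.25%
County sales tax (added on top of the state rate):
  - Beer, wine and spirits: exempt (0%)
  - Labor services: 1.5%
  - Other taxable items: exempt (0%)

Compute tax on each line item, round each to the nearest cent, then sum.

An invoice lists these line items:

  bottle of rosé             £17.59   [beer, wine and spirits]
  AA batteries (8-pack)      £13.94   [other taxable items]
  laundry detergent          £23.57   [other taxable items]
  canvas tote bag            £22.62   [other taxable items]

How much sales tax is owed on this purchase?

£3.89

Bottle of rosé £17.59: beer, wine and spirits → 11% + 0% county = 11% → £1.93
AA batteries (8-pack) £13.94: other taxable items → 3.25% + 0% county = 3.25% → £0.45
Laundry detergent £23.57: other taxable items → 3.25% + 0% county = 3.25% → £0.77
Canvas tote bag £22.62: other taxable items → 3.25% + 0% county = 3.25% → £0.74
Total tax = £1.93 + £0.45 + £0.77 + £0.74 = £3.89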